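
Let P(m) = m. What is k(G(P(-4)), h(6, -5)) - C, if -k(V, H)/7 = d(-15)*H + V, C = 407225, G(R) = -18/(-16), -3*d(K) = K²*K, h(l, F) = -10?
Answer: -2627863/8 ≈ -3.2848e+5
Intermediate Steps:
d(K) = -K³/3 (d(K) = -K²*K/3 = -K³/3)
G(R) = 9/8 (G(R) = -18*(-1/16) = 9/8)
k(V, H) = -7875*H - 7*V (k(V, H) = -7*((-⅓*(-15)³)*H + V) = -7*((-⅓*(-3375))*H + V) = -7*(1125*H + V) = -7*(V + 1125*H) = -7875*H - 7*V)
k(G(P(-4)), h(6, -5)) - C = (-7875*(-10) - 7*9/8) - 1*407225 = (78750 - 63/8) - 407225 = 629937/8 - 407225 = -2627863/8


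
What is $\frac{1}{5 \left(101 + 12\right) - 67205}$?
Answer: $- \frac{1}{66640} \approx -1.5006 \cdot 10^{-5}$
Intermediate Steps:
$\frac{1}{5 \left(101 + 12\right) - 67205} = \frac{1}{5 \cdot 113 - 67205} = \frac{1}{565 - 67205} = \frac{1}{-66640} = - \frac{1}{66640}$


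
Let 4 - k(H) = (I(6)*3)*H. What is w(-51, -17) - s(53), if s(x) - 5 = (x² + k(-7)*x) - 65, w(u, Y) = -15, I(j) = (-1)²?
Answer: -4089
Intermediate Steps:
I(j) = 1
k(H) = 4 - 3*H (k(H) = 4 - 1*3*H = 4 - 3*H)
s(x) = -60 + x² + 25*x (s(x) = 5 + ((x² + (4 - 3*(-7))*x) - 65) = 5 + ((x² + (4 + 21)*x) - 65) = 5 + ((x² + 25*x) - 65) = 5 + (-65 + x² + 25*x) = -60 + x² + 25*x)
w(-51, -17) - s(53) = -15 - (-60 + 53² + 25*53) = -15 - (-60 + 2809 + 1325) = -15 - 1*4074 = -15 - 4074 = -4089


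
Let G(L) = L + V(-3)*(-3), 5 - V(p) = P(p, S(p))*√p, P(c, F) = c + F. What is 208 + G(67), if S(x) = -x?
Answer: 260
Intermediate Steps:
P(c, F) = F + c
V(p) = 5 (V(p) = 5 - (-p + p)*√p = 5 - 0*√p = 5 - 1*0 = 5 + 0 = 5)
G(L) = -15 + L (G(L) = L + 5*(-3) = L - 15 = -15 + L)
208 + G(67) = 208 + (-15 + 67) = 208 + 52 = 260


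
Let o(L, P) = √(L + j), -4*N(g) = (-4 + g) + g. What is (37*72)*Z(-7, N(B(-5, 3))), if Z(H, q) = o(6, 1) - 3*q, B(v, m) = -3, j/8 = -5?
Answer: -19980 + 2664*I*√34 ≈ -19980.0 + 15534.0*I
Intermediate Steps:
j = -40 (j = 8*(-5) = -40)
N(g) = 1 - g/2 (N(g) = -((-4 + g) + g)/4 = -(-4 + 2*g)/4 = 1 - g/2)
o(L, P) = √(-40 + L) (o(L, P) = √(L - 40) = √(-40 + L))
Z(H, q) = -3*q + I*√34 (Z(H, q) = √(-40 + 6) - 3*q = √(-34) - 3*q = I*√34 - 3*q = -3*q + I*√34)
(37*72)*Z(-7, N(B(-5, 3))) = (37*72)*(-3*(1 - ½*(-3)) + I*√34) = 2664*(-3*(1 + 3/2) + I*√34) = 2664*(-3*5/2 + I*√34) = 2664*(-15/2 + I*√34) = -19980 + 2664*I*√34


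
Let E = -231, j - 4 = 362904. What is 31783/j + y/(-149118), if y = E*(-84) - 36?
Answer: -381564125/9019352524 ≈ -0.042305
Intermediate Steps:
j = 362908 (j = 4 + 362904 = 362908)
y = 19368 (y = -231*(-84) - 36 = 19404 - 36 = 19368)
31783/j + y/(-149118) = 31783/362908 + 19368/(-149118) = 31783*(1/362908) + 19368*(-1/149118) = 31783/362908 - 3228/24853 = -381564125/9019352524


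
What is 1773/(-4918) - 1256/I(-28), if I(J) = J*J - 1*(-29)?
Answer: -7618457/3998334 ≈ -1.9054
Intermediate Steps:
I(J) = 29 + J² (I(J) = J² + 29 = 29 + J²)
1773/(-4918) - 1256/I(-28) = 1773/(-4918) - 1256/(29 + (-28)²) = 1773*(-1/4918) - 1256/(29 + 784) = -1773/4918 - 1256/813 = -7618457/3998334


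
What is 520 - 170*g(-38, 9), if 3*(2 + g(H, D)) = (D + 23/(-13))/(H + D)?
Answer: 988640/1131 ≈ 874.13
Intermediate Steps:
g(H, D) = -2 + (-23/13 + D)/(3*(D + H)) (g(H, D) = -2 + ((D + 23/(-13))/(H + D))/3 = -2 + ((D + 23*(-1/13))/(D + H))/3 = -2 + ((D - 23/13)/(D + H))/3 = -2 + ((-23/13 + D)/(D + H))/3 = -2 + (-23/13 + D)/(3*(D + H)))
520 - 170*g(-38, 9) = 520 - 170*(-23 - 78*(-38) - 65*9)/(39*(9 - 38)) = 520 - 170*(-23 + 2964 - 585)/(39*(-29)) = 520 - 170*(-1)*2356/(39*29) = 520 - 170*(-2356/1131) = 520 + 400520/1131 = 988640/1131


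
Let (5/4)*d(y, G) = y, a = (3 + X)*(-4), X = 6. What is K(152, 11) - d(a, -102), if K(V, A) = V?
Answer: 904/5 ≈ 180.80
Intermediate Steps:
a = -36 (a = (3 + 6)*(-4) = 9*(-4) = -36)
d(y, G) = 4*y/5
K(152, 11) - d(a, -102) = 152 - 4*(-36)/5 = 152 - 1*(-144/5) = 152 + 144/5 = 904/5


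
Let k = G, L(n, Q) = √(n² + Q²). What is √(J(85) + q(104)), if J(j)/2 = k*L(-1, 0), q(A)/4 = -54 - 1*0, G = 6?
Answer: 2*I*√51 ≈ 14.283*I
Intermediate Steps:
q(A) = -216 (q(A) = 4*(-54 - 1*0) = 4*(-54 + 0) = 4*(-54) = -216)
L(n, Q) = √(Q² + n²)
k = 6
J(j) = 12 (J(j) = 2*(6*√(0² + (-1)²)) = 2*(6*√(0 + 1)) = 2*(6*√1) = 2*(6*1) = 2*6 = 12)
√(J(85) + q(104)) = √(12 - 216) = √(-204) = 2*I*√51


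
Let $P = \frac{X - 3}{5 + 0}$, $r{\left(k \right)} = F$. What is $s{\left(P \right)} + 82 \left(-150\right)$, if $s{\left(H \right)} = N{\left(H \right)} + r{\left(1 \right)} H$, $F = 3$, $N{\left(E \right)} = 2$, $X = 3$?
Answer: $-12298$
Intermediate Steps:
$r{\left(k \right)} = 3$
$P = 0$ ($P = \frac{3 - 3}{5 + 0} = \frac{0}{5} = 0 \cdot \frac{1}{5} = 0$)
$s{\left(H \right)} = 2 + 3 H$
$s{\left(P \right)} + 82 \left(-150\right) = \left(2 + 3 \cdot 0\right) + 82 \left(-150\right) = \left(2 + 0\right) - 12300 = 2 - 12300 = -12298$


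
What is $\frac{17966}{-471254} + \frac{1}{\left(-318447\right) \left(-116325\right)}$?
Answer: $- \frac{8116107032578}{212888116789425} \approx -0.038124$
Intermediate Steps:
$\frac{17966}{-471254} + \frac{1}{\left(-318447\right) \left(-116325\right)} = 17966 \left(- \frac{1}{471254}\right) - - \frac{1}{37043347275} = - \frac{8983}{235627} + \frac{1}{37043347275} = - \frac{8116107032578}{212888116789425}$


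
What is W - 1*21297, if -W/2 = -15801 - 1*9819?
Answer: 29943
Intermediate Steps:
W = 51240 (W = -2*(-15801 - 1*9819) = -2*(-15801 - 9819) = -2*(-25620) = 51240)
W - 1*21297 = 51240 - 1*21297 = 51240 - 21297 = 29943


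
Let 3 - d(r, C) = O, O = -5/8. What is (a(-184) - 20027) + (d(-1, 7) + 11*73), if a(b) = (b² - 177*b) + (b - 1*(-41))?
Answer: 376485/8 ≈ 47061.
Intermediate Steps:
a(b) = 41 + b² - 176*b (a(b) = (b² - 177*b) + (b + 41) = (b² - 177*b) + (41 + b) = 41 + b² - 176*b)
O = -5/8 (O = -5*⅛ = -5/8 ≈ -0.62500)
d(r, C) = 29/8 (d(r, C) = 3 - 1*(-5/8) = 3 + 5/8 = 29/8)
(a(-184) - 20027) + (d(-1, 7) + 11*73) = ((41 + (-184)² - 176*(-184)) - 20027) + (29/8 + 11*73) = ((41 + 33856 + 32384) - 20027) + (29/8 + 803) = (66281 - 20027) + 6453/8 = 46254 + 6453/8 = 376485/8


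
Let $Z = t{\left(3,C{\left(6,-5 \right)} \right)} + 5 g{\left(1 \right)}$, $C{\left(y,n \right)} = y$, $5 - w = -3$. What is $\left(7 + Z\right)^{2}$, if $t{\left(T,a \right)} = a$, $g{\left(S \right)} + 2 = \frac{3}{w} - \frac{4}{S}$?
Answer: $\frac{14641}{64} \approx 228.77$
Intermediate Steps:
$w = 8$ ($w = 5 - -3 = 5 + 3 = 8$)
$g{\left(S \right)} = - \frac{13}{8} - \frac{4}{S}$ ($g{\left(S \right)} = -2 + \left(\frac{3}{8} - \frac{4}{S}\right) = - \frac{13}{8} - \frac{4}{S}$)
$Z = - \frac{177}{8}$ ($Z = 6 + 5 \left(- \frac{13}{8} - \frac{4}{1}\right) = 6 + 5 \left(- \frac{13}{8} - 4\right) = 6 + 5 \left(- \frac{45}{8}\right) = 6 - \frac{225}{8} = - \frac{177}{8} \approx -22.125$)
$\left(7 + Z\right)^{2} = \left(7 - \frac{177}{8}\right)^{2} = \left(- \frac{121}{8}\right)^{2} = \frac{14641}{64}$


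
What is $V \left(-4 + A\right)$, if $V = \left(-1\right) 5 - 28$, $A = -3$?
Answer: $231$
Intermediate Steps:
$V = -33$ ($V = -5 - 28 = -33$)
$V \left(-4 + A\right) = - 33 \left(-4 - 3\right) = \left(-33\right) \left(-7\right) = 231$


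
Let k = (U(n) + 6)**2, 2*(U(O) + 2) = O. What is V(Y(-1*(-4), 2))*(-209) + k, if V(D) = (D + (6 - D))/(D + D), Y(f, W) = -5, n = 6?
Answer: 872/5 ≈ 174.40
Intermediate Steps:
U(O) = -2 + O/2
V(D) = 3/D (V(D) = 6/((2*D)) = 6*(1/(2*D)) = 3/D)
k = 49 (k = ((-2 + (1/2)*6) + 6)**2 = ((-2 + 3) + 6)**2 = (1 + 6)**2 = 7**2 = 49)
V(Y(-1*(-4), 2))*(-209) + k = (3/(-5))*(-209) + 49 = (3*(-1/5))*(-209) + 49 = -3/5*(-209) + 49 = 627/5 + 49 = 872/5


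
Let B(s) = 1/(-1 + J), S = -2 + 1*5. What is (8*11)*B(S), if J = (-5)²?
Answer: 11/3 ≈ 3.6667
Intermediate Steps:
J = 25
S = 3 (S = -2 + 5 = 3)
B(s) = 1/24 (B(s) = 1/(-1 + 25) = 1/24)
(8*11)*B(S) = (8*11)*(1/24) = 88*(1/24) = 11/3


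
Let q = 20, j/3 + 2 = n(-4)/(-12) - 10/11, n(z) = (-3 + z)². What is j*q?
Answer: -4615/11 ≈ -419.55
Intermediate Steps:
j = -923/44 (j = -6 + 3*((-3 - 4)²/(-12) - 10/11) = -6 + 3*((-7)²*(-1/12) - 10*1/11) = -6 + 3*(49*(-1/12) - 10/11) = -6 + 3*(-49/12 - 10/11) = -6 + 3*(-659/132) = -6 - 659/44 = -923/44 ≈ -20.977)
j*q = -923/44*20 = -4615/11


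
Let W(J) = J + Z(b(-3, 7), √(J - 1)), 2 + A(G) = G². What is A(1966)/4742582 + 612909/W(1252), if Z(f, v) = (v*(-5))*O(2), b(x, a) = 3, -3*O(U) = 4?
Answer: 151880053040533/298763695672 - 1021515*√139/125992 ≈ 412.77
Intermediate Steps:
O(U) = -4/3 (O(U) = -⅓*4 = -4/3)
A(G) = -2 + G²
Z(f, v) = 20*v/3 (Z(f, v) = (v*(-5))*(-4/3) = -5*v*(-4/3) = 20*v/3)
W(J) = J + 20*√(-1 + J)/3 (W(J) = J + 20*√(J - 1)/3 = J + 20*√(-1 + J)/3)
A(1966)/4742582 + 612909/W(1252) = (-2 + 1966²)/4742582 + 612909/(1252 + 20*√(-1 + 1252)/3) = (-2 + 3865156)*(1/4742582) + 612909/(1252 + 20*√1251/3) = 3865154*(1/4742582) + 612909/(1252 + 20*(3*√139)/3) = 1932577/2371291 + 612909/(1252 + 20*√139)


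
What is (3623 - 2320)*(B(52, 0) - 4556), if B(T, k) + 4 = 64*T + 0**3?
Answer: -1605296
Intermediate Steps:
B(T, k) = -4 + 64*T (B(T, k) = -4 + (64*T + 0**3) = -4 + (64*T + 0) = -4 + 64*T)
(3623 - 2320)*(B(52, 0) - 4556) = (3623 - 2320)*((-4 + 64*52) - 4556) = 1303*((-4 + 3328) - 4556) = 1303*(3324 - 4556) = 1303*(-1232) = -1605296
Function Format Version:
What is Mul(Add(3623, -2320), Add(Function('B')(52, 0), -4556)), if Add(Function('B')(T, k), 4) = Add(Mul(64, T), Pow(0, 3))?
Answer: -1605296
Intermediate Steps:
Function('B')(T, k) = Add(-4, Mul(64, T)) (Function('B')(T, k) = Add(-4, Add(Mul(64, T), Pow(0, 3))) = Add(-4, Add(Mul(64, T), 0)) = Add(-4, Mul(64, T)))
Mul(Add(3623, -2320), Add(Function('B')(52, 0), -4556)) = Mul(Add(3623, -2320), Add(Add(-4, Mul(64, 52)), -4556)) = Mul(1303, Add(Add(-4, 3328), -4556)) = Mul(1303, Add(3324, -4556)) = Mul(1303, -1232) = -1605296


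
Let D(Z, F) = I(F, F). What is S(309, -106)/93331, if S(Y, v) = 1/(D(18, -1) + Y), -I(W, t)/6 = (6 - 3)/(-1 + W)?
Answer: 1/29679258 ≈ 3.3694e-8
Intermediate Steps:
I(W, t) = -18/(-1 + W) (I(W, t) = -6*(6 - 3)/(-1 + W) = -18/(-1 + W))
D(Z, F) = -18/(-1 + F)
S(Y, v) = 1/(9 + Y) (S(Y, v) = 1/(-18/(-1 - 1) + Y) = 1/(-18/(-2) + Y) = 1/(-18*(-½) + Y) = 1/(9 + Y))
S(309, -106)/93331 = 1/((9 + 309)*93331) = (1/93331)/318 = (1/318)*(1/93331) = 1/29679258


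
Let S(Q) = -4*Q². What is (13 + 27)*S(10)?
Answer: -16000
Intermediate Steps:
(13 + 27)*S(10) = (13 + 27)*(-4*10²) = 40*(-4*100) = 40*(-400) = -16000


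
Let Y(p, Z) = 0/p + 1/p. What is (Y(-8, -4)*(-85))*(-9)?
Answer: -765/8 ≈ -95.625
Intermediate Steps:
Y(p, Z) = 1/p (Y(p, Z) = 0 + 1/p = 1/p)
(Y(-8, -4)*(-85))*(-9) = (-85/(-8))*(-9) = -1/8*(-85)*(-9) = (85/8)*(-9) = -765/8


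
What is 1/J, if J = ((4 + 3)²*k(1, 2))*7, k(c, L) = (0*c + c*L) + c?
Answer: 1/1029 ≈ 0.00097182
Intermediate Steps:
k(c, L) = c + L*c (k(c, L) = (0 + L*c) + c = L*c + c = c + L*c)
J = 1029 (J = ((4 + 3)²*(1*(1 + 2)))*7 = (7²*(1*3))*7 = (49*3)*7 = 147*7 = 1029)
1/J = 1/1029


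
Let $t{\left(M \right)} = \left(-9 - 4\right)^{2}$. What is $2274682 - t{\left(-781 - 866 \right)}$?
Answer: $2274513$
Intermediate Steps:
$t{\left(M \right)} = 169$ ($t{\left(M \right)} = \left(-13\right)^{2} = 169$)
$2274682 - t{\left(-781 - 866 \right)} = 2274682 - 169 = 2274513$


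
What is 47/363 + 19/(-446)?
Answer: 14065/161898 ≈ 0.086876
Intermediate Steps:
47/363 + 19/(-446) = 47*(1/363) + 19*(-1/446) = 47/363 - 19/446 = 14065/161898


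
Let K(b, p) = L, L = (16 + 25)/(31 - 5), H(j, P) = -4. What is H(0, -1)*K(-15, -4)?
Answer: -82/13 ≈ -6.3077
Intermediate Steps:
L = 41/26 ≈ 1.5769
K(b, p) = 41/26
H(0, -1)*K(-15, -4) = -4*41/26 = -82/13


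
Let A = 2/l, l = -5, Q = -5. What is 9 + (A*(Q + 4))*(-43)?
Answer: -41/5 ≈ -8.2000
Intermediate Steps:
A = -2/5 (A = 2/(-5) = 2*(-1/5) = -2/5 ≈ -0.40000)
9 + (A*(Q + 4))*(-43) = 9 - 2*(-5 + 4)/5*(-43) = 9 - 2/5*(-1)*(-43) = 9 + (2/5)*(-43) = 9 - 86/5 = -41/5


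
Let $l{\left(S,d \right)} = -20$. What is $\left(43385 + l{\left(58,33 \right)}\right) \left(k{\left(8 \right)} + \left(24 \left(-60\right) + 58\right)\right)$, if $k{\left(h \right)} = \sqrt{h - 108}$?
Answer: $-59930430 + 433650 i \approx -5.993 \cdot 10^{7} + 4.3365 \cdot 10^{5} i$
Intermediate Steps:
$k{\left(h \right)} = \sqrt{-108 + h}$
$\left(43385 + l{\left(58,33 \right)}\right) \left(k{\left(8 \right)} + \left(24 \left(-60\right) + 58\right)\right) = \left(43385 - 20\right) \left(\sqrt{-108 + 8} + \left(24 \left(-60\right) + 58\right)\right) = 43365 \left(\sqrt{-100} + \left(-1440 + 58\right)\right) = 43365 \left(10 i - 1382\right) = 43365 \left(-1382 + 10 i\right) = -59930430 + 433650 i$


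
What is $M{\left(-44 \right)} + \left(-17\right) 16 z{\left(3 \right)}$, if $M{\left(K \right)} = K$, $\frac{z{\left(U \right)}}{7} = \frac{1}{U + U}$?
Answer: $- \frac{1084}{3} \approx -361.33$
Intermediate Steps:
$z{\left(U \right)} = \frac{7}{2 U}$ ($z{\left(U \right)} = \frac{7}{U + U} = \frac{7}{2 U}$)
$M{\left(-44 \right)} + \left(-17\right) 16 z{\left(3 \right)} = -44 + \left(-17\right) 16 \frac{7}{2 \cdot 3} = -44 - 272 \cdot \frac{7}{2} \cdot \frac{1}{3} = -44 - \frac{952}{3} = - \frac{1084}{3}$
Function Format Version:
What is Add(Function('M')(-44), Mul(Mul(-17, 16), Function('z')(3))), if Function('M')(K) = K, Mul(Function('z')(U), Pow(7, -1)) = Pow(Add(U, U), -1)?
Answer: Rational(-1084, 3) ≈ -361.33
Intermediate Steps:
Function('z')(U) = Mul(Rational(7, 2), Pow(U, -1)) (Function('z')(U) = Mul(7, Pow(Add(U, U), -1)) = Mul(7, Pow(Mul(2, U), -1)) = Mul(7, Mul(Rational(1, 2), Pow(U, -1))) = Mul(Rational(7, 2), Pow(U, -1)))
Add(Function('M')(-44), Mul(Mul(-17, 16), Function('z')(3))) = Add(-44, Mul(Mul(-17, 16), Mul(Rational(7, 2), Pow(3, -1)))) = Add(-44, Mul(-272, Mul(Rational(7, 2), Rational(1, 3)))) = Add(-44, Mul(-272, Rational(7, 6))) = Add(-44, Rational(-952, 3)) = Rational(-1084, 3)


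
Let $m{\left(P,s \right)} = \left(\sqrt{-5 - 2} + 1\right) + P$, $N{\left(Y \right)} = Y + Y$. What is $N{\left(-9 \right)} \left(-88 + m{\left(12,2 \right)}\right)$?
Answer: $1350 - 18 i \sqrt{7} \approx 1350.0 - 47.624 i$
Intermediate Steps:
$N{\left(Y \right)} = 2 Y$
$m{\left(P,s \right)} = 1 + P + i \sqrt{7}$ ($m{\left(P,s \right)} = \left(\sqrt{-7} + 1\right) + P = \left(i \sqrt{7} + 1\right) + P = \left(1 + i \sqrt{7}\right) + P = 1 + P + i \sqrt{7}$)
$N{\left(-9 \right)} \left(-88 + m{\left(12,2 \right)}\right) = 2 \left(-9\right) \left(-88 + \left(1 + 12 + i \sqrt{7}\right)\right) = - 18 \left(-88 + \left(13 + i \sqrt{7}\right)\right) = - 18 \left(-75 + i \sqrt{7}\right) = 1350 - 18 i \sqrt{7}$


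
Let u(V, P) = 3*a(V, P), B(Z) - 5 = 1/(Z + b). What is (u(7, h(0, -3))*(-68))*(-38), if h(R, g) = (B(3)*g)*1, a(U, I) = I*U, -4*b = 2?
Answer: -4395384/5 ≈ -8.7908e+5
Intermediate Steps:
b = -½ (b = -¼*2 = -½ ≈ -0.50000)
B(Z) = 5 + 1/(-½ + Z) (B(Z) = 5 + 1/(Z - ½) = 5 + 1/(-½ + Z))
h(R, g) = 27*g/5 (h(R, g) = (((-3 + 10*3)/(-1 + 2*3))*g)*1 = (((-3 + 30)/(-1 + 6))*g)*1 = ((27/5)*g)*1 = (((⅕)*27)*g)*1 = (27*g/5)*1 = 27*g/5)
u(V, P) = 3*P*V (u(V, P) = 3*(P*V) = 3*P*V)
(u(7, h(0, -3))*(-68))*(-38) = ((3*((27/5)*(-3))*7)*(-68))*(-38) = ((3*(-81/5)*7)*(-68))*(-38) = -1701/5*(-68)*(-38) = (115668/5)*(-38) = -4395384/5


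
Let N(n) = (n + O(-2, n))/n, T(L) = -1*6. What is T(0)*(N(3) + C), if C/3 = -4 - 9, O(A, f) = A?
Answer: 232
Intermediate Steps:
T(L) = -6
N(n) = (-2 + n)/n (N(n) = (n - 2)/n = (-2 + n)/n)
C = -39 (C = 3*(-4 - 9) = 3*(-13) = -39)
T(0)*(N(3) + C) = -6*((-2 + 3)/3 - 39) = -6*((⅓)*1 - 39) = -6*(⅓ - 39) = -6*(-116/3) = 232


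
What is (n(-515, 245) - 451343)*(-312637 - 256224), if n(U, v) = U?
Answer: 257044393738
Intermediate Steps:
(n(-515, 245) - 451343)*(-312637 - 256224) = (-515 - 451343)*(-312637 - 256224) = -451858*(-568861) = 257044393738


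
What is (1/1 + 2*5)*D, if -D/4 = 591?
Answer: -26004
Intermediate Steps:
D = -2364 (D = -4*591 = -2364)
(1/1 + 2*5)*D = (1/1 + 2*5)*(-2364) = (1 + 10)*(-2364) = 11*(-2364) = -26004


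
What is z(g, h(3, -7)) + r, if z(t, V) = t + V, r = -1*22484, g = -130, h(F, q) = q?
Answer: -22621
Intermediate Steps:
r = -22484
z(t, V) = V + t
z(g, h(3, -7)) + r = (-7 - 130) - 22484 = -137 - 22484 = -22621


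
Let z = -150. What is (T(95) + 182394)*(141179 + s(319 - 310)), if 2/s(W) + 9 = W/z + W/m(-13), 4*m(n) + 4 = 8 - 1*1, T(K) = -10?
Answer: 3785090476592/147 ≈ 2.5749e+10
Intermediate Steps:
m(n) = 3/4 (m(n) = -1 + (8 - 1*1)/4 = -1 + (8 - 1)/4 = -1 + (1/4)*7 = -1 + 7/4 = 3/4)
s(W) = 2/(-9 + 199*W/150) (s(W) = 2/(-9 + (W/(-150) + W/(3/4))) = 2/(-9 + (W*(-1/150) + W*(4/3))) = 2/(-9 + (-W/150 + 4*W/3)) = 2/(-9 + 199*W/150))
(T(95) + 182394)*(141179 + s(319 - 310)) = (-10 + 182394)*(141179 + 300/(-1350 + 199*(319 - 310))) = 182384*(141179 + 300/(-1350 + 199*9)) = 182384*(141179 + 300/(-1350 + 1791)) = 182384*(141179 + 300/441) = 182384*(141179 + 300*(1/441)) = 182384*(141179 + 100/147) = 182384*(20753413/147) = 3785090476592/147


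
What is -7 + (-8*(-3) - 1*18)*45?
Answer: 263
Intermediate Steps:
-7 + (-8*(-3) - 1*18)*45 = -7 + (24 - 18)*45 = -7 + 6*45 = -7 + 270 = 263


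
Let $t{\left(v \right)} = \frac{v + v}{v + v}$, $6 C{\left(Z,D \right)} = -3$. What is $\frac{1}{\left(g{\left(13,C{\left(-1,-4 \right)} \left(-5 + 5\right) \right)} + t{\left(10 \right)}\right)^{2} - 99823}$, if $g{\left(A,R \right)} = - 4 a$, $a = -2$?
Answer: $- \frac{1}{99742} \approx -1.0026 \cdot 10^{-5}$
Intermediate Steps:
$C{\left(Z,D \right)} = - \frac{1}{2}$ ($C{\left(Z,D \right)} = \frac{1}{6} \left(-3\right) = - \frac{1}{2}$)
$g{\left(A,R \right)} = 8$ ($g{\left(A,R \right)} = \left(-4\right) \left(-2\right) = 8$)
$t{\left(v \right)} = 1$ ($t{\left(v \right)} = \frac{2 v}{2 v} = 2 v \frac{1}{2 v} = 1$)
$\frac{1}{\left(g{\left(13,C{\left(-1,-4 \right)} \left(-5 + 5\right) \right)} + t{\left(10 \right)}\right)^{2} - 99823} = \frac{1}{\left(8 + 1\right)^{2} - 99823} = \frac{1}{9^{2} - 99823} = \frac{1}{81 - 99823} = \frac{1}{-99742} = - \frac{1}{99742}$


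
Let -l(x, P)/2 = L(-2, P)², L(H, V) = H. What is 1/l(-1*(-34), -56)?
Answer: -⅛ ≈ -0.12500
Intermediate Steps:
l(x, P) = -8 (l(x, P) = -2*(-2)² = -2*4 = -8)
1/l(-1*(-34), -56) = 1/(-8) = -⅛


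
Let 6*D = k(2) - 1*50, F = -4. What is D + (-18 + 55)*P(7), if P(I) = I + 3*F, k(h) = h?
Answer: -193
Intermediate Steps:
P(I) = -12 + I (P(I) = I + 3*(-4) = I - 12 = -12 + I)
D = -8 (D = (2 - 1*50)/6 = (2 - 50)/6 = (⅙)*(-48) = -8)
D + (-18 + 55)*P(7) = -8 + (-18 + 55)*(-12 + 7) = -8 + 37*(-5) = -8 - 185 = -193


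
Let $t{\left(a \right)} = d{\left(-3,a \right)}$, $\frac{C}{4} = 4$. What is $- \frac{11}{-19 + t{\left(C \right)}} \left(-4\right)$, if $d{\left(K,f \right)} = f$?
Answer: $- \frac{44}{3} \approx -14.667$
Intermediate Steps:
$C = 16$ ($C = 4 \cdot 4 = 16$)
$t{\left(a \right)} = a$
$- \frac{11}{-19 + t{\left(C \right)}} \left(-4\right) = - \frac{11}{-19 + 16} \left(-4\right) = - \frac{11}{-3} \left(-4\right) = \left(-11\right) \left(- \frac{1}{3}\right) \left(-4\right) = \frac{11}{3} \left(-4\right) = - \frac{44}{3}$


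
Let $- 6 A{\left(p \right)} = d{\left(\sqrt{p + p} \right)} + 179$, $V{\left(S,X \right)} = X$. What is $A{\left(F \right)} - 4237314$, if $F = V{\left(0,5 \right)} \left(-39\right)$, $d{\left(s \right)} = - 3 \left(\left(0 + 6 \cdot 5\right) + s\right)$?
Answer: $- \frac{25423973}{6} + \frac{i \sqrt{390}}{2} \approx -4.2373 \cdot 10^{6} + 9.8742 i$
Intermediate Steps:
$d{\left(s \right)} = -90 - 3 s$ ($d{\left(s \right)} = - 3 \left(\left(0 + 30\right) + s\right) = - 3 \left(30 + s\right) = -90 - 3 s$)
$F = -195$ ($F = 5 \left(-39\right) = -195$)
$A{\left(p \right)} = - \frac{89}{6} + \frac{\sqrt{2} \sqrt{p}}{2}$ ($A{\left(p \right)} = - \frac{\left(-90 - 3 \sqrt{p + p}\right) + 179}{6} = - \frac{\left(-90 - 3 \sqrt{2 p}\right) + 179}{6} = - \frac{\left(-90 - 3 \sqrt{2} \sqrt{p}\right) + 179}{6} = - \frac{89 - 3 \sqrt{2} \sqrt{p}}{6} = - \frac{89}{6} + \frac{\sqrt{2} \sqrt{p}}{2}$)
$A{\left(F \right)} - 4237314 = \left(- \frac{89}{6} + \frac{\sqrt{2} \sqrt{-195}}{2}\right) - 4237314 = \left(- \frac{89}{6} + \frac{\sqrt{2} i \sqrt{195}}{2}\right) - 4237314 = \left(- \frac{89}{6} + \frac{i \sqrt{390}}{2}\right) - 4237314 = - \frac{25423973}{6} + \frac{i \sqrt{390}}{2}$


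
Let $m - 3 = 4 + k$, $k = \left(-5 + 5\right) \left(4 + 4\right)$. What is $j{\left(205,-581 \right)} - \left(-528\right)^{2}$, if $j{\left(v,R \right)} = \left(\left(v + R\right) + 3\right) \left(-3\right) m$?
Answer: $-270951$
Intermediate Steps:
$k = 0$ ($k = 0 \cdot 8 = 0$)
$m = 7$ ($m = 3 + \left(4 + 0\right) = 3 + 4 = 7$)
$j{\left(v,R \right)} = -63 - 21 R - 21 v$ ($j{\left(v,R \right)} = \left(\left(v + R\right) + 3\right) \left(-3\right) 7 = \left(\left(R + v\right) + 3\right) \left(-3\right) 7 = \left(3 + R + v\right) \left(-3\right) 7 = \left(-9 - 3 R - 3 v\right) 7 = -63 - 21 R - 21 v$)
$j{\left(205,-581 \right)} - \left(-528\right)^{2} = \left(-63 - -12201 - 4305\right) - \left(-528\right)^{2} = \left(-63 + 12201 - 4305\right) - 278784 = 7833 - 278784 = -270951$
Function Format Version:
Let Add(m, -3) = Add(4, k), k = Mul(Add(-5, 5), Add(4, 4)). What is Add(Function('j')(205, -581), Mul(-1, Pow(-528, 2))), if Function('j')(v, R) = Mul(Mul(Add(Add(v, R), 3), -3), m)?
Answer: -270951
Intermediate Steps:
k = 0 (k = Mul(0, 8) = 0)
m = 7 (m = Add(3, Add(4, 0)) = Add(3, 4) = 7)
Function('j')(v, R) = Add(-63, Mul(-21, R), Mul(-21, v)) (Function('j')(v, R) = Mul(Mul(Add(Add(v, R), 3), -3), 7) = Mul(Mul(Add(Add(R, v), 3), -3), 7) = Mul(Mul(Add(3, R, v), -3), 7) = Mul(Add(-9, Mul(-3, R), Mul(-3, v)), 7) = Add(-63, Mul(-21, R), Mul(-21, v)))
Add(Function('j')(205, -581), Mul(-1, Pow(-528, 2))) = Add(Add(-63, Mul(-21, -581), Mul(-21, 205)), Mul(-1, Pow(-528, 2))) = Add(Add(-63, 12201, -4305), Mul(-1, 278784)) = Add(7833, -278784) = -270951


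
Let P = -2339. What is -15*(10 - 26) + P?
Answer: -2099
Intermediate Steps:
-15*(10 - 26) + P = -15*(10 - 26) - 2339 = -15*(-16) - 2339 = 240 - 2339 = -2099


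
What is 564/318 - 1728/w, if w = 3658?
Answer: 126134/96937 ≈ 1.3012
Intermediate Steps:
564/318 - 1728/w = 564/318 - 1728/3658 = 564*(1/318) - 1728*1/3658 = 94/53 - 864/1829 = 126134/96937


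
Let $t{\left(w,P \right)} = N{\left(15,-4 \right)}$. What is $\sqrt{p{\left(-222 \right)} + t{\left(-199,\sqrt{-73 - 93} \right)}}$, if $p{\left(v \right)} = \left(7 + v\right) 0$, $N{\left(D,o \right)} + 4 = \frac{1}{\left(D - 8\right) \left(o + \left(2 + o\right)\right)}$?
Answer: $\frac{13 i \sqrt{42}}{42} \approx 2.0059 i$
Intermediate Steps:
$N{\left(D,o \right)} = -4 + \frac{1}{\left(-8 + D\right) \left(2 + 2 o\right)}$ ($N{\left(D,o \right)} = -4 + \frac{1}{\left(D - 8\right) \left(o + \left(2 + o\right)\right)} = -4 + \frac{1}{\left(-8 + D\right) \left(2 + 2 o\right)}$)
$t{\left(w,P \right)} = - \frac{169}{42}$ ($t{\left(w,P \right)} = \frac{\frac{65}{2} - 60 + 32 \left(-4\right) - 60 \left(-4\right)}{-8 + 15 - -32 + 15 \left(-4\right)} = \frac{\frac{65}{2} - 60 - 128 + 240}{-8 + 15 + 32 - 60} = \frac{1}{-21} \cdot \frac{169}{2} = \left(- \frac{1}{21}\right) \frac{169}{2} = - \frac{169}{42}$)
$p{\left(v \right)} = 0$
$\sqrt{p{\left(-222 \right)} + t{\left(-199,\sqrt{-73 - 93} \right)}} = \sqrt{0 - \frac{169}{42}} = \sqrt{- \frac{169}{42}} = \frac{13 i \sqrt{42}}{42}$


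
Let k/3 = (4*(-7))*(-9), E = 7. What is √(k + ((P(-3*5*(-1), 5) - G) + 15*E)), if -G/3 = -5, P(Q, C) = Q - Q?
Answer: 3*√94 ≈ 29.086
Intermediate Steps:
P(Q, C) = 0
G = 15 (G = -3*(-5) = 15)
k = 756 (k = 3*((4*(-7))*(-9)) = 3*(-28*(-9)) = 3*252 = 756)
√(k + ((P(-3*5*(-1), 5) - G) + 15*E)) = √(756 + ((0 - 1*15) + 15*7)) = √(756 + ((0 - 15) + 105)) = √(756 + (-15 + 105)) = √(756 + 90) = √846 = 3*√94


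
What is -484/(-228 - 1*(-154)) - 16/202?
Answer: 24146/3737 ≈ 6.4613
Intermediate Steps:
-484/(-228 - 1*(-154)) - 16/202 = -484/(-228 + 154) - 16*1/202 = -484/(-74) - 8/101 = -484*(-1/74) - 8/101 = 242/37 - 8/101 = 24146/3737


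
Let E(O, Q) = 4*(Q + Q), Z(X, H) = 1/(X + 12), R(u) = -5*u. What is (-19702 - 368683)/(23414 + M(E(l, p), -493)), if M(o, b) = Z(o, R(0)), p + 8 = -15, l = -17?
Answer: -66802220/4027207 ≈ -16.588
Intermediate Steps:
p = -23 (p = -8 - 15 = -23)
Z(X, H) = 1/(12 + X)
E(O, Q) = 8*Q (E(O, Q) = 4*(2*Q) = 8*Q)
M(o, b) = 1/(12 + o)
(-19702 - 368683)/(23414 + M(E(l, p), -493)) = (-19702 - 368683)/(23414 + 1/(12 + 8*(-23))) = -388385/(23414 + 1/(12 - 184)) = -388385/(23414 + 1/(-172)) = -388385/(23414 - 1/172) = -388385/4027207/172 = -388385*172/4027207 = -66802220/4027207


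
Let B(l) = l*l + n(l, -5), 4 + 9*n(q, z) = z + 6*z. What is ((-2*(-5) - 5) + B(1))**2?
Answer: 25/9 ≈ 2.7778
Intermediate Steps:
n(q, z) = -4/9 + 7*z/9 (n(q, z) = -4/9 + (z + 6*z)/9 = -4/9 + (7*z)/9 = -4/9 + 7*z/9)
B(l) = -13/3 + l**2 (B(l) = l*l + (-4/9 + (7/9)*(-5)) = l**2 + (-4/9 - 35/9) = l**2 - 13/3 = -13/3 + l**2)
((-2*(-5) - 5) + B(1))**2 = ((-2*(-5) - 5) + (-13/3 + 1**2))**2 = ((10 - 5) + (-13/3 + 1))**2 = (5 - 10/3)**2 = (5/3)**2 = 25/9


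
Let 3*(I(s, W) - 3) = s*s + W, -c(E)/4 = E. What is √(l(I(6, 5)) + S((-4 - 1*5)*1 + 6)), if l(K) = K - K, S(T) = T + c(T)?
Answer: 3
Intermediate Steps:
c(E) = -4*E
I(s, W) = 3 + W/3 + s²/3 (I(s, W) = 3 + (s*s + W)/3 = 3 + (s² + W)/3 = 3 + (W + s²)/3 = 3 + (W/3 + s²/3) = 3 + W/3 + s²/3)
S(T) = -3*T (S(T) = T - 4*T = -3*T)
l(K) = 0
√(l(I(6, 5)) + S((-4 - 1*5)*1 + 6)) = √(0 - 3*((-4 - 1*5)*1 + 6)) = √(0 - 3*((-4 - 5)*1 + 6)) = √(0 - 3*(-9*1 + 6)) = √(0 - 3*(-9 + 6)) = √(0 - 3*(-3)) = √(0 + 9) = √9 = 3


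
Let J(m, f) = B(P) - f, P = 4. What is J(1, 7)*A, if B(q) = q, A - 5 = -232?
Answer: 681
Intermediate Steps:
A = -227 (A = 5 - 232 = -227)
J(m, f) = 4 - f
J(1, 7)*A = (4 - 1*7)*(-227) = (4 - 7)*(-227) = -3*(-227) = 681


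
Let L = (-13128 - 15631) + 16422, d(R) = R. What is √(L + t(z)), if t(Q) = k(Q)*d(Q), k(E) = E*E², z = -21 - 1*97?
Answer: √193865439 ≈ 13924.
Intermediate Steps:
z = -118 (z = -21 - 97 = -118)
k(E) = E³
L = -12337 (L = -28759 + 16422 = -12337)
t(Q) = Q⁴ (t(Q) = Q³*Q = Q⁴)
√(L + t(z)) = √(-12337 + (-118)⁴) = √(-12337 + 193877776) = √193865439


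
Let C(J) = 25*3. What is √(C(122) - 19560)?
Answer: 3*I*√2165 ≈ 139.59*I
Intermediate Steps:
C(J) = 75
√(C(122) - 19560) = √(75 - 19560) = √(-19485) = 3*I*√2165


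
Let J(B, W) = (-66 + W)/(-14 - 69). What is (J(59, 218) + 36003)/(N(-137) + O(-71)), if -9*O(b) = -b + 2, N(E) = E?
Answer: -26892873/108398 ≈ -248.09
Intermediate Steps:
J(B, W) = 66/83 - W/83 (J(B, W) = (-66 + W)/(-83) = (-66 + W)*(-1/83) = 66/83 - W/83)
O(b) = -2/9 + b/9 (O(b) = -(-b + 2)/9 = -(2 - b)/9 = -2/9 + b/9)
(J(59, 218) + 36003)/(N(-137) + O(-71)) = ((66/83 - 1/83*218) + 36003)/(-137 + (-2/9 + (⅑)*(-71))) = ((66/83 - 218/83) + 36003)/(-137 + (-2/9 - 71/9)) = (-152/83 + 36003)/(-137 - 73/9) = 2988097/(83*(-1306/9)) = (2988097/83)*(-9/1306) = -26892873/108398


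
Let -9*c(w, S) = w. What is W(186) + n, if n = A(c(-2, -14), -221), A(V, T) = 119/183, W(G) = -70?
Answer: -12691/183 ≈ -69.350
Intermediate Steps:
c(w, S) = -w/9
A(V, T) = 119/183 (A(V, T) = 119*(1/183) = 119/183)
n = 119/183 ≈ 0.65027
W(186) + n = -70 + 119/183 = -12691/183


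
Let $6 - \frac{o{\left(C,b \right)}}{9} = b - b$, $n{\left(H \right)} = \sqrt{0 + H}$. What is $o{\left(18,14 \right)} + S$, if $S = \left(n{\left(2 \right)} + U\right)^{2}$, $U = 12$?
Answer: $200 + 24 \sqrt{2} \approx 233.94$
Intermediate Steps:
$n{\left(H \right)} = \sqrt{H}$
$o{\left(C,b \right)} = 54$ ($o{\left(C,b \right)} = 54 - 9 \left(b - b\right) = 54 - 0 = 54 + 0 = 54$)
$S = \left(12 + \sqrt{2}\right)^{2}$ ($S = \left(\sqrt{2} + 12\right)^{2} = \left(12 + \sqrt{2}\right)^{2} \approx 179.94$)
$o{\left(18,14 \right)} + S = 54 + \left(12 + \sqrt{2}\right)^{2}$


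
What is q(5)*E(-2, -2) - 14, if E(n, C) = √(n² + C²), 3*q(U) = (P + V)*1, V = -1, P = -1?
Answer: -14 - 4*√2/3 ≈ -15.886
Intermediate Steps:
q(U) = -⅔ (q(U) = ((-1 - 1)*1)/3 = (-2*1)/3 = (⅓)*(-2) = -⅔)
E(n, C) = √(C² + n²)
q(5)*E(-2, -2) - 14 = -2*√((-2)² + (-2)²)/3 - 14 = -2*√(4 + 4)/3 - 14 = -4*√2/3 - 14 = -14 - 4*√2/3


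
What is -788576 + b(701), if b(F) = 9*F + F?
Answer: -781566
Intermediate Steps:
b(F) = 10*F
-788576 + b(701) = -788576 + 10*701 = -788576 + 7010 = -781566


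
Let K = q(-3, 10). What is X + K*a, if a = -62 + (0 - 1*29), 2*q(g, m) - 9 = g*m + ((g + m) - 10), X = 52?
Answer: 1144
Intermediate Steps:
q(g, m) = -½ + g/2 + m/2 + g*m/2 (q(g, m) = 9/2 + (g*m + ((g + m) - 10))/2 = 9/2 + (g*m + (-10 + g + m))/2 = 9/2 + (-10 + g + m + g*m)/2 = 9/2 + (-5 + g/2 + m/2 + g*m/2) = -½ + g/2 + m/2 + g*m/2)
a = -91 (a = -62 + (0 - 29) = -62 - 29 = -91)
K = -12 (K = -½ + (½)*(-3) + (½)*10 + (½)*(-3)*10 = -½ - 3/2 + 5 - 15 = -12)
X + K*a = 52 - 12*(-91) = 52 + 1092 = 1144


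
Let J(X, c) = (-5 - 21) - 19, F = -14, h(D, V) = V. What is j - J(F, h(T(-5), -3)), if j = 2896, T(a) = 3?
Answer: 2941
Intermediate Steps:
J(X, c) = -45 (J(X, c) = -26 - 19 = -45)
j - J(F, h(T(-5), -3)) = 2896 - 1*(-45) = 2896 + 45 = 2941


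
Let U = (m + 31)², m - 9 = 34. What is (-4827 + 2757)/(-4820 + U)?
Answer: -1035/328 ≈ -3.1555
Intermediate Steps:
m = 43 (m = 9 + 34 = 43)
U = 5476 (U = (43 + 31)² = 74² = 5476)
(-4827 + 2757)/(-4820 + U) = (-4827 + 2757)/(-4820 + 5476) = -2070/656 = -2070*1/656 = -1035/328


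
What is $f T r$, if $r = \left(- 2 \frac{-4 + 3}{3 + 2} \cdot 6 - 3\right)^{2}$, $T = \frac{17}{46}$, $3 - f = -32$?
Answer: $\frac{1071}{230} \approx 4.6565$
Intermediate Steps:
$f = 35$ ($f = 3 - -32 = 3 + 32 = 35$)
$T = \frac{17}{46}$ ($T = 17 \cdot \frac{1}{46} = \frac{17}{46} \approx 0.36957$)
$r = \frac{9}{25}$ ($r = \left(- 2 \left(- \frac{1}{5}\right) 6 - 3\right)^{2} = \left(- 2 \left(\left(-1\right) \frac{1}{5}\right) 6 - 3\right)^{2} = \left(\left(-2\right) \left(- \frac{1}{5}\right) 6 - 3\right)^{2} = \left(\frac{2}{5} \cdot 6 - 3\right)^{2} = \left(\frac{12}{5} - 3\right)^{2} = \left(- \frac{3}{5}\right)^{2} = \frac{9}{25} \approx 0.36$)
$f T r = 35 \cdot \frac{17}{46} \cdot \frac{9}{25} = \frac{595}{46} \cdot \frac{9}{25} = \frac{1071}{230}$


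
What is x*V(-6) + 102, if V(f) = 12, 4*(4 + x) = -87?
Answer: -207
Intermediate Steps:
x = -103/4 (x = -4 + (1/4)*(-87) = -4 - 87/4 = -103/4 ≈ -25.750)
x*V(-6) + 102 = -103/4*12 + 102 = -309 + 102 = -207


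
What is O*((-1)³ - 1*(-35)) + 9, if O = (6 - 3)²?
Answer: 315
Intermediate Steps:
O = 9 (O = 3² = 9)
O*((-1)³ - 1*(-35)) + 9 = 9*((-1)³ - 1*(-35)) + 9 = 9*(-1 + 35) + 9 = 9*34 + 9 = 306 + 9 = 315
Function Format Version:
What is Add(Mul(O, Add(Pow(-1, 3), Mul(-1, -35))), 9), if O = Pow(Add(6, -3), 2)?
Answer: 315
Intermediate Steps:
O = 9 (O = Pow(3, 2) = 9)
Add(Mul(O, Add(Pow(-1, 3), Mul(-1, -35))), 9) = Add(Mul(9, Add(Pow(-1, 3), Mul(-1, -35))), 9) = Add(Mul(9, Add(-1, 35)), 9) = Add(Mul(9, 34), 9) = Add(306, 9) = 315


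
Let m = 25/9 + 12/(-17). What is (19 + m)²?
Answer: 10394176/23409 ≈ 444.02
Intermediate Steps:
m = 317/153 (m = 25*(⅑) + 12*(-1/17) = 25/9 - 12/17 = 317/153 ≈ 2.0719)
(19 + m)² = (19 + 317/153)² = (3224/153)² = 10394176/23409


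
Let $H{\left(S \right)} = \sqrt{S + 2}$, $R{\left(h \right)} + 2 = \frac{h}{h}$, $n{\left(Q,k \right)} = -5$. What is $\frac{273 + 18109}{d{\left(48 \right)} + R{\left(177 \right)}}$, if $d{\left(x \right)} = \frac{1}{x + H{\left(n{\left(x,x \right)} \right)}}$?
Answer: $\frac{18382 \left(- \sqrt{3} + 48 i\right)}{\sqrt{3} - 47 i} \approx -18773.0 + 14.394 i$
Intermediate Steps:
$R{\left(h \right)} = -1$ ($R{\left(h \right)} = -2 + \frac{h}{h} = -2 + 1 = -1$)
$H{\left(S \right)} = \sqrt{2 + S}$
$d{\left(x \right)} = \frac{1}{x + i \sqrt{3}}$ ($d{\left(x \right)} = \frac{1}{x + \sqrt{2 - 5}} = \frac{1}{x + \sqrt{-3}} = \frac{1}{x + i \sqrt{3}}$)
$\frac{273 + 18109}{d{\left(48 \right)} + R{\left(177 \right)}} = \frac{273 + 18109}{\frac{1}{48 + i \sqrt{3}} - 1} = \frac{18382}{-1 + \frac{1}{48 + i \sqrt{3}}}$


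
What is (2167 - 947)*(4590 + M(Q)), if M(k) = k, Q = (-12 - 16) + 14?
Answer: 5582720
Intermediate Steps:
Q = -14 (Q = -28 + 14 = -14)
(2167 - 947)*(4590 + M(Q)) = (2167 - 947)*(4590 - 14) = 1220*4576 = 5582720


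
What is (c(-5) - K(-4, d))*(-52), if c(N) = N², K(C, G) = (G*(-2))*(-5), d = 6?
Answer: 1820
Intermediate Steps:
K(C, G) = 10*G (K(C, G) = -2*G*(-5) = 10*G)
(c(-5) - K(-4, d))*(-52) = ((-5)² - 10*6)*(-52) = (25 - 1*60)*(-52) = (25 - 60)*(-52) = -35*(-52) = 1820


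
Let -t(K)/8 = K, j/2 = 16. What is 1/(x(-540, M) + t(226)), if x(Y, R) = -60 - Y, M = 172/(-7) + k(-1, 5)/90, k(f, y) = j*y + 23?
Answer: -1/1328 ≈ -0.00075301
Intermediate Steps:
j = 32 (j = 2*16 = 32)
k(f, y) = 23 + 32*y (k(f, y) = 32*y + 23 = 23 + 32*y)
M = -4733/210 (M = 172/(-7) + (23 + 32*5)/90 = 172*(-1/7) + (23 + 160)*(1/90) = -172/7 + 183*(1/90) = -172/7 + 61/30 = -4733/210 ≈ -22.538)
t(K) = -8*K
1/(x(-540, M) + t(226)) = 1/((-60 - 1*(-540)) - 8*226) = 1/((-60 + 540) - 1808) = 1/(480 - 1808) = 1/(-1328) = -1/1328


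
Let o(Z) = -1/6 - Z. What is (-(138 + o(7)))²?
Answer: 616225/36 ≈ 17117.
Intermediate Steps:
o(Z) = -⅙ - Z (o(Z) = -1*⅙ - Z = -⅙ - Z)
(-(138 + o(7)))² = (-(138 + (-⅙ - 1*7)))² = (-(138 + (-⅙ - 7)))² = (-(138 - 43/6))² = (-1*785/6)² = (-785/6)² = 616225/36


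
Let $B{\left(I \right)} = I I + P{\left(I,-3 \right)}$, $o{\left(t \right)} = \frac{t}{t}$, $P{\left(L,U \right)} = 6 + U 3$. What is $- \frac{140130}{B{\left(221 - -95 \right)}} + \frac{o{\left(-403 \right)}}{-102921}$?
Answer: $- \frac{1109416891}{790536201} \approx -1.4034$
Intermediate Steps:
$P{\left(L,U \right)} = 6 + 3 U$
$o{\left(t \right)} = 1$
$B{\left(I \right)} = -3 + I^{2}$ ($B{\left(I \right)} = I I + \left(6 + 3 \left(-3\right)\right) = I^{2} + \left(6 - 9\right) = I^{2} - 3 = -3 + I^{2}$)
$- \frac{140130}{B{\left(221 - -95 \right)}} + \frac{o{\left(-403 \right)}}{-102921} = - \frac{140130}{-3 + \left(221 - -95\right)^{2}} + 1 \frac{1}{-102921} = - \frac{140130}{-3 + \left(221 + 95\right)^{2}} + 1 \left(- \frac{1}{102921}\right) = - \frac{140130}{-3 + 316^{2}} - \frac{1}{102921} = - \frac{140130}{-3 + 99856} - \frac{1}{102921} = - \frac{140130}{99853} - \frac{1}{102921} = - \frac{1109416891}{790536201}$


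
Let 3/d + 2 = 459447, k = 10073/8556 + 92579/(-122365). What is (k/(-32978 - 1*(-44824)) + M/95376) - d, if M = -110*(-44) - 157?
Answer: 44500251441312394639/905776611656239217328 ≈ 0.049129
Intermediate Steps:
k = 440476721/1046954940 (k = 10073*(1/8556) + 92579*(-1/122365) = 10073/8556 - 92579/122365 = 440476721/1046954940 ≈ 0.42072)
M = 4683 (M = 4840 - 157 = 4683)
d = 3/459445 (d = 3/(-2 + 459447) = 3/459445 ≈ 6.5296e-6)
(k/(-32978 - 1*(-44824)) + M/95376) - d = (440476721/(1046954940*(-32978 - 1*(-44824))) + 4683/95376) - 1*3/459445 = (440476721/(1046954940*(-32978 + 44824)) + 4683*(1/95376)) - 3/459445 = ((440476721/1046954940)/11846 + 1561/31792) - 3/459445 = ((440476721/1046954940)*(1/11846) + 1561/31792) - 3/459445 = (440476721/12402228219240 + 1561/31792) - 3/459445 = 2421735235768459/49286454943259760 - 3/459445 = 44500251441312394639/905776611656239217328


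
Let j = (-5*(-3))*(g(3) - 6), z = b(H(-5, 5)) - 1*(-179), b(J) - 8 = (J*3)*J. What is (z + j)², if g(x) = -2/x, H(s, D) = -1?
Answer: 8100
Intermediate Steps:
b(J) = 8 + 3*J² (b(J) = 8 + (J*3)*J = 8 + (3*J)*J = 8 + 3*J²)
z = 190 (z = (8 + 3*(-1)²) - 1*(-179) = (8 + 3*1) + 179 = (8 + 3) + 179 = 11 + 179 = 190)
j = -100 (j = (-5*(-3))*(-2/3 - 6) = 15*(-2*⅓ - 6) = 15*(-⅔ - 6) = 15*(-20/3) = -100)
(z + j)² = (190 - 100)² = 90² = 8100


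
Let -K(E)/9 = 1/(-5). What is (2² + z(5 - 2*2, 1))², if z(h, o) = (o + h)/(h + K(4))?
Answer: 1089/49 ≈ 22.224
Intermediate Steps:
K(E) = 9/5 (K(E) = -9/(-5) = -9*(-⅕) = 9/5)
z(h, o) = (h + o)/(9/5 + h) (z(h, o) = (o + h)/(h + 9/5) = (h + o)/(9/5 + h))
(2² + z(5 - 2*2, 1))² = (2² + 5*((5 - 2*2) + 1)/(9 + 5*(5 - 2*2)))² = (4 + 5*((5 - 4) + 1)/(9 + 5*(5 - 4)))² = (4 + 5*(1 + 1)/(9 + 5*1))² = (4 + 5*2/(9 + 5))² = (4 + 5*2/14)² = (4 + 5*(1/14)*2)² = (4 + 5/7)² = (33/7)² = 1089/49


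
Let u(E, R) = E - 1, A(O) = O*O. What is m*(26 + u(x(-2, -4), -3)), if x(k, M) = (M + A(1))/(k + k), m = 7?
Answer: 721/4 ≈ 180.25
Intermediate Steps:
A(O) = O**2
x(k, M) = (1 + M)/(2*k) (x(k, M) = (M + 1**2)/(k + k) = (M + 1)/((2*k)) = (1 + M)*(1/(2*k)) = (1 + M)/(2*k))
u(E, R) = -1 + E
m*(26 + u(x(-2, -4), -3)) = 7*(26 + (-1 + (1/2)*(1 - 4)/(-2))) = 7*(26 + (-1 + (1/2)*(-1/2)*(-3))) = 7*(26 + (-1 + 3/4)) = 7*(26 - 1/4) = 7*(103/4) = 721/4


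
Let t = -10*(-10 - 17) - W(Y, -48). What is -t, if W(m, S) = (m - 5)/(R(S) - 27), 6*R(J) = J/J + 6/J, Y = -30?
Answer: -346350/1289 ≈ -268.70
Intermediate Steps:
R(J) = 1/6 + 1/J (R(J) = (J/J + 6/J)/6 = (1 + 6/J)/6 = 1/6 + 1/J)
W(m, S) = (-5 + m)/(-27 + (6 + S)/(6*S)) (W(m, S) = (m - 5)/((6 + S)/(6*S) - 27) = (-5 + m)/(-27 + (6 + S)/(6*S)))
t = 346350/1289 (t = -10*(-10 - 17) - 6*(-48)*(5 - 1*(-30))/(-6 + 161*(-48)) = -10*(-27) - 6*(-48)*(5 + 30)/(-6 - 7728) = 270 - 6*(-48)*35/(-7734) = 270 - 6*(-48)*(-1)*35/7734 = 270 - 1*1680/1289 = 270 - 1680/1289 = 346350/1289 ≈ 268.70)
-t = -1*346350/1289 = -346350/1289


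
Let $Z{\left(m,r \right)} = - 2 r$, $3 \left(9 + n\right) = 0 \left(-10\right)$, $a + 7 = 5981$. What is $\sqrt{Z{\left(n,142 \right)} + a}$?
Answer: $\sqrt{5690} \approx 75.432$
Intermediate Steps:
$a = 5974$ ($a = -7 + 5981 = 5974$)
$n = -9$ ($n = -9 + \frac{0 \left(-10\right)}{3} = -9 + \frac{1}{3} \cdot 0 = -9 + 0 = -9$)
$\sqrt{Z{\left(n,142 \right)} + a} = \sqrt{\left(-2\right) 142 + 5974} = \sqrt{-284 + 5974} = \sqrt{5690}$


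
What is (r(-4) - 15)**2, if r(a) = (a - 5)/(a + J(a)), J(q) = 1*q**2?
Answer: 3969/16 ≈ 248.06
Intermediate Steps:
J(q) = q**2
r(a) = (-5 + a)/(a + a**2) (r(a) = (a - 5)/(a + a**2) = (-5 + a)/(a + a**2))
(r(-4) - 15)**2 = ((-5 - 4)/((-4)*(1 - 4)) - 15)**2 = (-1/4*(-9)/(-3) - 15)**2 = (-1/4*(-1/3)*(-9) - 15)**2 = (-3/4 - 15)**2 = (-63/4)**2 = 3969/16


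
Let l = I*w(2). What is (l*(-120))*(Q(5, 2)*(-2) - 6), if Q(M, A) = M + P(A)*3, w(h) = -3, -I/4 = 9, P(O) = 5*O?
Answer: 984960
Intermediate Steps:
I = -36 (I = -4*9 = -36)
Q(M, A) = M + 15*A (Q(M, A) = M + (5*A)*3 = M + 15*A)
l = 108 (l = -36*(-3) = 108)
(l*(-120))*(Q(5, 2)*(-2) - 6) = (108*(-120))*((5 + 15*2)*(-2) - 6) = -12960*((5 + 30)*(-2) - 6) = -12960*(35*(-2) - 6) = -12960*(-70 - 6) = -12960*(-76) = 984960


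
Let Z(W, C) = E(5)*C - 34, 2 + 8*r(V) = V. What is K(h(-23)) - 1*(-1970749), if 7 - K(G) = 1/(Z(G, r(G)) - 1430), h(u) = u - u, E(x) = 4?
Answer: 2887157541/1465 ≈ 1.9708e+6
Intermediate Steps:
h(u) = 0
r(V) = -¼ + V/8
Z(W, C) = -34 + 4*C (Z(W, C) = 4*C - 34 = -34 + 4*C)
K(G) = 7 - 1/(-1465 + G/2) (K(G) = 7 - 1/((-34 + 4*(-¼ + G/8)) - 1430) = 7 - 1/((-34 + (-1 + G/2)) - 1430) = 7 - 1/((-35 + G/2) - 1430) = 7 - 1/(-1465 + G/2))
K(h(-23)) - 1*(-1970749) = (-20512 + 7*0)/(-2930 + 0) - 1*(-1970749) = (-20512 + 0)/(-2930) + 1970749 = -1/2930*(-20512) + 1970749 = 10256/1465 + 1970749 = 2887157541/1465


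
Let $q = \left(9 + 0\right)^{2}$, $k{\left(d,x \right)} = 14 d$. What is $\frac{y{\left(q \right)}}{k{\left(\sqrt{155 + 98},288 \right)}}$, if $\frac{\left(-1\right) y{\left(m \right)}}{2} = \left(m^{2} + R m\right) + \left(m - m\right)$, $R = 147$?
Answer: $- \frac{18468 \sqrt{253}}{1771} \approx -165.87$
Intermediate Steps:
$q = 81$ ($q = 9^{2} = 81$)
$y{\left(m \right)} = - 294 m - 2 m^{2}$ ($y{\left(m \right)} = - 2 \left(\left(m^{2} + 147 m\right) + \left(m - m\right)\right) = - 2 \left(\left(m^{2} + 147 m\right) + 0\right) = - 2 \left(m^{2} + 147 m\right) = - 294 m - 2 m^{2}$)
$\frac{y{\left(q \right)}}{k{\left(\sqrt{155 + 98},288 \right)}} = \frac{\left(-2\right) 81 \left(147 + 81\right)}{14 \sqrt{155 + 98}} = \frac{\left(-2\right) 81 \cdot 228}{14 \sqrt{253}} = - 36936 \frac{\sqrt{253}}{3542} = - \frac{18468 \sqrt{253}}{1771}$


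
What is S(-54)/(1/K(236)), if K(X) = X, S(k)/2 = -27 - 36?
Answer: -29736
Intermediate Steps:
S(k) = -126 (S(k) = 2*(-27 - 36) = 2*(-63) = -126)
S(-54)/(1/K(236)) = -126/(1/236) = -126/1/236 = -126*236 = -29736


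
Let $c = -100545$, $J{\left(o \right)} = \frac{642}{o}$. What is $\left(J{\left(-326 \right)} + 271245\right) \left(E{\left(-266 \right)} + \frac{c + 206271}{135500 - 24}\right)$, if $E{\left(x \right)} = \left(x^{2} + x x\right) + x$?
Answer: $\frac{211508158436310177}{5520647} \approx 3.8312 \cdot 10^{10}$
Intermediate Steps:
$E{\left(x \right)} = x + 2 x^{2}$ ($E{\left(x \right)} = \left(x^{2} + x^{2}\right) + x = 2 x^{2} + x = x + 2 x^{2}$)
$\left(J{\left(-326 \right)} + 271245\right) \left(E{\left(-266 \right)} + \frac{c + 206271}{135500 - 24}\right) = \left(\frac{642}{-326} + 271245\right) \left(- 266 \left(1 + 2 \left(-266\right)\right) + \frac{-100545 + 206271}{135500 - 24}\right) = \left(642 \left(- \frac{1}{326}\right) + 271245\right) \left(- 266 \left(1 - 532\right) + \frac{105726}{135476}\right) = \left(- \frac{321}{163} + 271245\right) \left(\left(-266\right) \left(-531\right) + 105726 \cdot \frac{1}{135476}\right) = \frac{44212614 \left(141246 + \frac{52863}{67738}\right)}{163} = \frac{44212614}{163} \cdot \frac{9567774411}{67738} = \frac{211508158436310177}{5520647}$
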